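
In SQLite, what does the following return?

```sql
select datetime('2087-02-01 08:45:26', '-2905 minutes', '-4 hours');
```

2087-01-30 04:20:26

2905 minutes = 48h 25m; -2905 minutes from 2087-02-01 08:45:26 is 2087-01-30 08:20:26 (crosses midnight).
-4 hours from 2087-01-30 08:20:26 is 2087-01-30 04:20:26.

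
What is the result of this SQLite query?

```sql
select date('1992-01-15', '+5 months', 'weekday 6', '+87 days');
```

Adding +5 months to 1992-01-15 gives 1992-06-15.
`weekday 6` advances to the next Saturday; 1992-06-15 is a Monday, so it moves forward to 1992-06-20.
Applying '+87 days' to 1992-06-20: counting 87 days forward gives 1992-09-15.

1992-09-15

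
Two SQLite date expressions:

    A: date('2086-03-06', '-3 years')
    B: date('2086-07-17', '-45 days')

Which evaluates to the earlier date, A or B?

A

A = 2083-03-06.
B = 2086-06-02.
A is earlier.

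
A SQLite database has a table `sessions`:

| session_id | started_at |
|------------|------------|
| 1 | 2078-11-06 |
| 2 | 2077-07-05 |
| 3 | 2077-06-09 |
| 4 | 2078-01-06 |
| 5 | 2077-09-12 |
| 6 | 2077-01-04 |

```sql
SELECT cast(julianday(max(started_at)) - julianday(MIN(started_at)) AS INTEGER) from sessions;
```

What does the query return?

671

MIN = 2077-01-04, MAX = 2078-11-06.
27 days remain in January 2077 after the 4th (31 − 4).
Full months from February 2077 through October 2078 contribute their day counts.
Then 6 days into November 2078.
Total: 27 + 28 + 31 + 30 + 31 + 30 + 31 + 31 + 30 + 31 + 30 + 31 + 31 + 28 + 31 + 30 + 31 + 30 + 31 + 31 + 30 + 31 + 6 = 671.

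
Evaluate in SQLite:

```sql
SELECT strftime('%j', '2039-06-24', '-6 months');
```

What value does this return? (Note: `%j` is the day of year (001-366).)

358

First apply '-6 months': 2039-06-24 → 2038-12-24.
Day-of-year for 2038-12-24: days since 2038-01-01 inclusive = 358, zero-padded to 358.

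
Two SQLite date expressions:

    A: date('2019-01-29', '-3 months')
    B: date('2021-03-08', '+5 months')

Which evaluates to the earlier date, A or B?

A

A = 2018-10-29.
B = 2021-08-08.
A is earlier.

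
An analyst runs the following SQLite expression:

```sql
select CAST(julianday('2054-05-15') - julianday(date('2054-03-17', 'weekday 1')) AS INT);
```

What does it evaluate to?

`weekday 1` advances to the next Monday; 2054-03-17 is a Tuesday, so it moves forward to 2054-03-23.
8 days remain in March 2054 after the 23rd (31 − 23).
April 2054: 30 days.
Then 15 days into May 2054.
Total: 8 + 30 + 15 = 53.

53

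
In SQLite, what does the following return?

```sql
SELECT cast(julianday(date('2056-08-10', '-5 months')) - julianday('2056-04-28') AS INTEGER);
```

-49

Adding -5 months to 2056-08-10 gives 2056-03-10.
21 days remain in March 2056 after the 10th (31 − 10).
Then 28 days into April 2056.
Total: 21 + 28 = 49.
The subtraction is earlier − later, so the result is −49 → -49.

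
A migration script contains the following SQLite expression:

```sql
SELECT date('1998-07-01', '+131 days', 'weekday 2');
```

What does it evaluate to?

1998-11-10

Applying '+131 days' to 1998-07-01: counting 131 days forward gives 1998-11-09.
`weekday 2` advances to the next Tuesday; 1998-11-09 is a Monday, so it moves forward to 1998-11-10.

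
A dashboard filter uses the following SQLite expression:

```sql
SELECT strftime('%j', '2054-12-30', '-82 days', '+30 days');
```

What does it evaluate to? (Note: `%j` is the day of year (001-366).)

First apply '-82 days', '+30 days': 2054-12-30 → 2054-11-08.
Day-of-year for 2054-11-08: days since 2054-01-01 inclusive = 312, zero-padded to 312.

312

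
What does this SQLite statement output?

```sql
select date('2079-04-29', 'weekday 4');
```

2079-05-04

`weekday 4` advances to the next Thursday; 2079-04-29 is a Saturday, so it moves forward to 2079-05-04.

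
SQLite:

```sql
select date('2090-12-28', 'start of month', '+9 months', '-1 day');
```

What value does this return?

`start of month` rewinds 2090-12-28 to 2090-12-01.
Adding +9 months to 2090-12-01 gives 2091-09-01.
Going back 1 day from 2091-09-01 reaches 2091-08-31 (last day of August, 31 days).

2091-08-31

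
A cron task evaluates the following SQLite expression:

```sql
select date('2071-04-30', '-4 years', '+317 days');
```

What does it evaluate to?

Adding -4 years to 2071-04-30 gives 2067-04-30.
Applying '+317 days' to 2067-04-30: counting 317 days forward gives 2068-03-12.

2068-03-12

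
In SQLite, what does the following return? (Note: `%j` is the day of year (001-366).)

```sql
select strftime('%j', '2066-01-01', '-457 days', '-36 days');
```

239

First apply '-457 days', '-36 days': 2066-01-01 → 2064-08-26.
Day-of-year for 2064-08-26: days since 2064-01-01 inclusive = 239, zero-padded to 239.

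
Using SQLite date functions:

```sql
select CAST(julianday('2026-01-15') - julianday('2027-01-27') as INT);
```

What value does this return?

-377

16 days remain in January 2026 after the 15th (31 − 15).
Full months from February 2026 through December 2026 contribute their day counts.
Then 27 days into January 2027.
Total: 16 + 28 + 31 + 30 + 31 + 30 + 31 + 31 + 30 + 31 + 30 + 31 + 27 = 377.
The subtraction is earlier − later, so the result is −377 → -377.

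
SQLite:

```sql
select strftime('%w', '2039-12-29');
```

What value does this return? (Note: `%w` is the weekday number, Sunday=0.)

4

2039-12-29 is a Thursday; with Sunday=0 that is 4.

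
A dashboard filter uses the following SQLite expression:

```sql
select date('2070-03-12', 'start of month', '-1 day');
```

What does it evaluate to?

`start of month` rewinds 2070-03-12 to 2070-03-01.
Going back 1 day from 2070-03-01 reaches 2070-02-28 (last day of February, 28 days).

2070-02-28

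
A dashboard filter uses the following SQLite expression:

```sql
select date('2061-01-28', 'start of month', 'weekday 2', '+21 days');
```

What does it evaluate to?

2061-01-25

`start of month` rewinds 2061-01-28 to 2061-01-01.
`weekday 2` advances to the next Tuesday; 2061-01-01 is a Saturday, so it moves forward to 2061-01-04.
Advancing 21 more days within January lands on 2061-01-25.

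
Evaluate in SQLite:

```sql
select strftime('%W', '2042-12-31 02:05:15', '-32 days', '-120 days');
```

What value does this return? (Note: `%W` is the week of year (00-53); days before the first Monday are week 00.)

First apply '-32 days', '-120 days': 2042-12-31 02:05:15 → 2042-08-01 02:05:15.
2042-08-01 is a Friday. SQLite's %W counts Mondays since the year started; the result is 30.

30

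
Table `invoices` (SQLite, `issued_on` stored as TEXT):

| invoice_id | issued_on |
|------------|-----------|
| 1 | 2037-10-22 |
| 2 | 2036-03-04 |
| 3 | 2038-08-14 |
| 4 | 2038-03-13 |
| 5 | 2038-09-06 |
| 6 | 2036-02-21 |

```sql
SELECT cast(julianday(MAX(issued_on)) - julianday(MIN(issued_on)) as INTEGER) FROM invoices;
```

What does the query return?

MIN = 2036-02-21, MAX = 2038-09-06.
8 days remain in February 2036 after the 21st (29 − 21).
Full months from March 2036 through August 2038 contribute their day counts.
Then 6 days into September 2038.
Total: 8 + 31 + 30 + 31 + 30 + 31 + 31 + 30 + 31 + 30 + 31 + 31 + 28 + 31 + 30 + 31 + 30 + 31 + 31 + 30 + 31 + 30 + 31 + 31 + 28 + 31 + 30 + 31 + 30 + 31 + 31 + 6 = 928.

928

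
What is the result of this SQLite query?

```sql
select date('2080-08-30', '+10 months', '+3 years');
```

2084-06-30

Adding +10 months to 2080-08-30 gives 2081-06-30.
Adding +3 years to 2081-06-30 gives 2084-06-30.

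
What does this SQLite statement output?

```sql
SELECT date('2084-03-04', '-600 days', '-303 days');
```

2081-09-13

Applying '-600 days' to 2084-03-04: counting 600 days back gives 2082-07-13.
Applying '-303 days' to 2082-07-13: counting 303 days back gives 2081-09-13.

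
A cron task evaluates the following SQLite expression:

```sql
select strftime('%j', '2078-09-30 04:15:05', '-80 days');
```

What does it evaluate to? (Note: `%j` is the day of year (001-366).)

First apply '-80 days': 2078-09-30 04:15:05 → 2078-07-12 04:15:05.
Day-of-year for 2078-07-12: days since 2078-01-01 inclusive = 193, zero-padded to 193.

193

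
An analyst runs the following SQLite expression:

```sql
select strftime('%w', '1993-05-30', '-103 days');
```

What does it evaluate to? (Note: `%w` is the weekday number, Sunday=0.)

First apply '-103 days': 1993-05-30 → 1993-02-16.
1993-02-16 is a Tuesday; with Sunday=0 that is 2.

2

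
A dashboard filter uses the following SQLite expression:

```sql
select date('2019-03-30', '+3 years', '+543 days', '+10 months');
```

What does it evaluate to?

2024-07-24

Adding +3 years to 2019-03-30 gives 2022-03-30.
Applying '+543 days' to 2022-03-30: counting 543 days forward gives 2023-09-24.
Adding +10 months to 2023-09-24 gives 2024-07-24.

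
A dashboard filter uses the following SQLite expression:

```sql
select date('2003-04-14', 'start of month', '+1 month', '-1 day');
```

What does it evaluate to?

2003-04-30

`start of month` rewinds 2003-04-14 to 2003-04-01.
Adding +1 month to 2003-04-01 gives 2003-05-01.
Going back 1 day from 2003-05-01 reaches 2003-04-30 (last day of April, 30 days).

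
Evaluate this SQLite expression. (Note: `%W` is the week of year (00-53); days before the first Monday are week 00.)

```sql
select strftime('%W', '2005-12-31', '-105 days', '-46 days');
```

31

First apply '-105 days', '-46 days': 2005-12-31 → 2005-08-02.
2005-08-02 is a Tuesday. SQLite's %W counts Mondays since the year started; the result is 31.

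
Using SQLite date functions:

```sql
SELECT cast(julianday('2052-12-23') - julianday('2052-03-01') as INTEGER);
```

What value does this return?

297

30 days remain in March 2052 after the 1st (31 − 1).
Full months from April 2052 through November 2052 contribute their day counts.
Then 23 days into December 2052.
Total: 30 + 30 + 31 + 30 + 31 + 31 + 30 + 31 + 30 + 23 = 297.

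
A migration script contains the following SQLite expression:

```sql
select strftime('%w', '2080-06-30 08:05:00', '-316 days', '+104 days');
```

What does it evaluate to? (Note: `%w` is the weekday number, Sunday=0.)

First apply '-316 days', '+104 days': 2080-06-30 08:05:00 → 2079-12-01 08:05:00.
2079-12-01 is a Friday; with Sunday=0 that is 5.

5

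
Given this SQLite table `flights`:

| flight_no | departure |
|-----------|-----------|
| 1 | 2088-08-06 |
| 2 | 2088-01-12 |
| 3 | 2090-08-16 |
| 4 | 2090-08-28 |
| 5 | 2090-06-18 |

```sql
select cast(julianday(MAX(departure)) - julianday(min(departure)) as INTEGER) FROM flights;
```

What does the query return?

959

MIN = 2088-01-12, MAX = 2090-08-28.
19 days remain in January 2088 after the 12th (31 − 12).
Full months from February 2088 through July 2090 contribute their day counts.
Then 28 days into August 2090.
Total: 19 + 29 + 31 + 30 + 31 + 30 + 31 + 31 + 30 + 31 + 30 + 31 + 31 + 28 + 31 + 30 + 31 + 30 + 31 + 31 + 30 + 31 + 30 + 31 + 31 + 28 + 31 + 30 + 31 + 30 + 31 + 28 = 959.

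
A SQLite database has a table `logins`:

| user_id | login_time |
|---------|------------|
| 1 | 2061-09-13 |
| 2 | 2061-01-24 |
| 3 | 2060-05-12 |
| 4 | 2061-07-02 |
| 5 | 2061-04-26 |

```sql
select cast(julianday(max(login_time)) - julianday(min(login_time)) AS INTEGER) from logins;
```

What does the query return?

489

MIN = 2060-05-12, MAX = 2061-09-13.
19 days remain in May 2060 after the 12th (31 − 12).
Full months from June 2060 through August 2061 contribute their day counts.
Then 13 days into September 2061.
Total: 19 + 30 + 31 + 31 + 30 + 31 + 30 + 31 + 31 + 28 + 31 + 30 + 31 + 30 + 31 + 31 + 13 = 489.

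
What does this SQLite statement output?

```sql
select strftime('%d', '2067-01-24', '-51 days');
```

04

First apply '-51 days': 2067-01-24 → 2066-12-04.
`%d` extracts the 2-digit day of month: 04.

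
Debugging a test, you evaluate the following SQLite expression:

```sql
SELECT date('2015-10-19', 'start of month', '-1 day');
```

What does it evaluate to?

`start of month` rewinds 2015-10-19 to 2015-10-01.
Going back 1 day from 2015-10-01 reaches 2015-09-30 (last day of September, 30 days).

2015-09-30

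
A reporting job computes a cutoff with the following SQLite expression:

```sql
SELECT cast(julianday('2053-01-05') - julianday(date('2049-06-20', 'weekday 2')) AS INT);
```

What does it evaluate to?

1293

`weekday 2` advances to the next Tuesday; 2049-06-20 is a Sunday, so it moves forward to 2049-06-22.
8 days remain in June 2049 after the 22nd (30 − 22).
Full months from July 2049 through December 2052 contribute their day counts.
Then 5 days into January 2053.
Total: 8 + 31 + 31 + 30 + 31 + 30 + 31 + 31 + 28 + 31 + 30 + 31 + 30 + 31 + 31 + 30 + 31 + 30 + 31 + 31 + 28 + 31 + 30 + 31 + 30 + 31 + 31 + 30 + 31 + 30 + 31 + 31 + 29 + 31 + 30 + 31 + 30 + 31 + 31 + 30 + 31 + 30 + 31 + 5 = 1293.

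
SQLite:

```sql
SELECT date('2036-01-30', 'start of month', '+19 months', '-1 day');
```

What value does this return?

2037-07-31

`start of month` rewinds 2036-01-30 to 2036-01-01.
Adding +19 months to 2036-01-01 gives 2037-08-01.
Going back 1 day from 2037-08-01 reaches 2037-07-31 (last day of July, 31 days).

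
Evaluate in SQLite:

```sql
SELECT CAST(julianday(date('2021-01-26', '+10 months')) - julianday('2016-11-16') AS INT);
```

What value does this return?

1836

Adding +10 months to 2021-01-26 gives 2021-11-26.
14 days remain in November 2016 after the 16th (30 − 16).
Full months from December 2016 through October 2021 contribute their day counts.
Then 26 days into November 2021.
Total: 14 + 31 + 31 + 28 + 31 + 30 + 31 + 30 + 31 + 31 + 30 + 31 + 30 + 31 + 31 + 28 + 31 + 30 + 31 + 30 + 31 + 31 + 30 + 31 + 30 + 31 + 31 + 28 + 31 + 30 + 31 + 30 + 31 + 31 + 30 + 31 + 30 + 31 + 31 + 29 + 31 + 30 + 31 + 30 + 31 + 31 + 30 + 31 + 30 + 31 + 31 + 28 + 31 + 30 + 31 + 30 + 31 + 31 + 30 + 31 + 26 = 1836.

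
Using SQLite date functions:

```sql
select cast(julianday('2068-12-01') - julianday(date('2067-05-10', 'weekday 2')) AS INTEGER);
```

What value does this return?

`weekday 2` advances to the next Tuesday; 2067-05-10 is already a Tuesday, so it stays at 2067-05-10.
21 days remain in May 2067 after the 10th (31 − 10).
Full months from June 2067 through November 2068 contribute their day counts.
Then 1 day into December 2068.
Total: 21 + 30 + 31 + 31 + 30 + 31 + 30 + 31 + 31 + 29 + 31 + 30 + 31 + 30 + 31 + 31 + 30 + 31 + 30 + 1 = 571.

571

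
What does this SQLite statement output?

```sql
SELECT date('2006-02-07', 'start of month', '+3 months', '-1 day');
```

`start of month` rewinds 2006-02-07 to 2006-02-01.
Adding +3 months to 2006-02-01 gives 2006-05-01.
Going back 1 day from 2006-05-01 reaches 2006-04-30 (last day of April, 30 days).

2006-04-30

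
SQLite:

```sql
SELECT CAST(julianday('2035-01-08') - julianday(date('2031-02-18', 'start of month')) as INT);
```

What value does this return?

`start of month` rewinds 2031-02-18 to 2031-02-01.
27 days remain in February 2031 after the 1st (28 − 1).
Full months from March 2031 through December 2034 contribute their day counts.
Then 8 days into January 2035.
Total: 27 + 31 + 30 + 31 + 30 + 31 + 31 + 30 + 31 + 30 + 31 + 31 + 29 + 31 + 30 + 31 + 30 + 31 + 31 + 30 + 31 + 30 + 31 + 31 + 28 + 31 + 30 + 31 + 30 + 31 + 31 + 30 + 31 + 30 + 31 + 31 + 28 + 31 + 30 + 31 + 30 + 31 + 31 + 30 + 31 + 30 + 31 + 8 = 1437.

1437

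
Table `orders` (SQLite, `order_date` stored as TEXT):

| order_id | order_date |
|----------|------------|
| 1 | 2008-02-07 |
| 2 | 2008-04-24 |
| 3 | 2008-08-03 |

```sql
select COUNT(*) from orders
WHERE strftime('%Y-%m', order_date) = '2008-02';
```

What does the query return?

Rows with year-month 2008-02: 2008-02-07 → 1.

1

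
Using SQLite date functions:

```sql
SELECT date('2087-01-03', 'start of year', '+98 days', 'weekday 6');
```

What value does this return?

2087-04-12

`start of year` rewinds 2087-01-03 to 2087-01-01.
Applying '+98 days' to 2087-01-01: counting 98 days forward gives 2087-04-09.
`weekday 6` advances to the next Saturday; 2087-04-09 is a Wednesday, so it moves forward to 2087-04-12.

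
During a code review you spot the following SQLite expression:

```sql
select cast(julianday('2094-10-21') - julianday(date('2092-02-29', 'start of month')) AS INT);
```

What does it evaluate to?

`start of month` rewinds 2092-02-29 to 2092-02-01.
28 days remain in February 2092 after the 1st (29 − 1).
Full months from March 2092 through September 2094 contribute their day counts.
Then 21 days into October 2094.
Total: 28 + 31 + 30 + 31 + 30 + 31 + 31 + 30 + 31 + 30 + 31 + 31 + 28 + 31 + 30 + 31 + 30 + 31 + 31 + 30 + 31 + 30 + 31 + 31 + 28 + 31 + 30 + 31 + 30 + 31 + 31 + 30 + 21 = 993.

993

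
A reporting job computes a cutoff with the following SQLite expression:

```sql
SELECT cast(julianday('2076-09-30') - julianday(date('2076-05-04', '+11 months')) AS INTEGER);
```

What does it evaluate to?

Adding +11 months to 2076-05-04 gives 2077-04-04.
0 days remain in September 2076 after the 30th (30 − 30).
Full months from October 2076 through March 2077 contribute their day counts.
Then 4 days into April 2077.
Total: 0 + 31 + 30 + 31 + 31 + 28 + 31 + 4 = 186.
The subtraction is earlier − later, so the result is −186 → -186.

-186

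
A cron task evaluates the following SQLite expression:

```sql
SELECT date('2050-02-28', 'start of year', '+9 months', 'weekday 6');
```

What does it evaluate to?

`start of year` rewinds 2050-02-28 to 2050-01-01.
Adding +9 months to 2050-01-01 gives 2050-10-01.
`weekday 6` advances to the next Saturday; 2050-10-01 is already a Saturday, so it stays at 2050-10-01.

2050-10-01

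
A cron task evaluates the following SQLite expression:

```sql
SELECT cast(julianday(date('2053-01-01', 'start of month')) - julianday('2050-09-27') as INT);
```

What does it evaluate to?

`start of month` rewinds 2053-01-01 to 2053-01-01.
3 days remain in September 2050 after the 27th (30 − 27).
Full months from October 2050 through December 2052 contribute their day counts.
Then 1 day into January 2053.
Total: 3 + 31 + 30 + 31 + 31 + 28 + 31 + 30 + 31 + 30 + 31 + 31 + 30 + 31 + 30 + 31 + 31 + 29 + 31 + 30 + 31 + 30 + 31 + 31 + 30 + 31 + 30 + 31 + 1 = 827.

827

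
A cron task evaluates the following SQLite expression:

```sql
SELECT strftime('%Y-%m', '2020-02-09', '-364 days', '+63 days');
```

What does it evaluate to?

2019-04

First apply '-364 days', '+63 days': 2020-02-09 → 2019-04-14.
`%Y-%m` extracts the year-month: 2019-04.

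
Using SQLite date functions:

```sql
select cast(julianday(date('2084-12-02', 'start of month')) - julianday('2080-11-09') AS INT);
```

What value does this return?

`start of month` rewinds 2084-12-02 to 2084-12-01.
21 days remain in November 2080 after the 9th (30 − 9).
Full months from December 2080 through November 2084 contribute their day counts.
Then 1 day into December 2084.
Total: 21 + 31 + 31 + 28 + 31 + 30 + 31 + 30 + 31 + 31 + 30 + 31 + 30 + 31 + 31 + 28 + 31 + 30 + 31 + 30 + 31 + 31 + 30 + 31 + 30 + 31 + 31 + 28 + 31 + 30 + 31 + 30 + 31 + 31 + 30 + 31 + 30 + 31 + 31 + 29 + 31 + 30 + 31 + 30 + 31 + 31 + 30 + 31 + 30 + 1 = 1483.

1483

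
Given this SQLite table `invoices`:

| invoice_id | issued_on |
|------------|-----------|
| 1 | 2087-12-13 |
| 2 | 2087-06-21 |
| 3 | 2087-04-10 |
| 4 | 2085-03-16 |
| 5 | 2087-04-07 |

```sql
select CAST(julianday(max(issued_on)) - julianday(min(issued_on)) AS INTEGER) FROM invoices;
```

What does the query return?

1002

MIN = 2085-03-16, MAX = 2087-12-13.
15 days remain in March 2085 after the 16th (31 − 16).
Full months from April 2085 through November 2087 contribute their day counts.
Then 13 days into December 2087.
Total: 15 + 30 + 31 + 30 + 31 + 31 + 30 + 31 + 30 + 31 + 31 + 28 + 31 + 30 + 31 + 30 + 31 + 31 + 30 + 31 + 30 + 31 + 31 + 28 + 31 + 30 + 31 + 30 + 31 + 31 + 30 + 31 + 30 + 13 = 1002.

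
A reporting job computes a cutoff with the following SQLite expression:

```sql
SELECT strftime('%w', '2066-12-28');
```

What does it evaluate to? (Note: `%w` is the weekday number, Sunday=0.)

2

2066-12-28 is a Tuesday; with Sunday=0 that is 2.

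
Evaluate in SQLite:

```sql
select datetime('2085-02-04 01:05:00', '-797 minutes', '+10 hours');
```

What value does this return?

2085-02-03 21:48:00

797 minutes = 13h 17m; -797 minutes from 2085-02-04 01:05:00 is 2085-02-03 11:48:00 (crosses midnight).
+10 hours from 2085-02-03 11:48:00 is 2085-02-03 21:48:00.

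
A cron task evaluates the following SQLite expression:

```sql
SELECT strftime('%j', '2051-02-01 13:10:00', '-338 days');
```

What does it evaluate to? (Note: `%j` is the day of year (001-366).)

First apply '-338 days': 2051-02-01 13:10:00 → 2050-02-28 13:10:00.
Day-of-year for 2050-02-28: days since 2050-01-01 inclusive = 59, zero-padded to 059.

059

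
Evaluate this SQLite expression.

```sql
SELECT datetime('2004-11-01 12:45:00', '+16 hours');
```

2004-11-02 04:45:00

+16 hours from 2004-11-01 12:45:00 is 2004-11-02 04:45:00 (crosses midnight).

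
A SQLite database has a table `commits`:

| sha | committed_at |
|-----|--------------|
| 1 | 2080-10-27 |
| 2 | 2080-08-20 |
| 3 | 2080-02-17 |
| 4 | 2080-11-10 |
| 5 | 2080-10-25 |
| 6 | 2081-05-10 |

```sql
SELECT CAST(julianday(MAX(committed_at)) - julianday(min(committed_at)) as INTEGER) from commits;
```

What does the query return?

448

MIN = 2080-02-17, MAX = 2081-05-10.
12 days remain in February 2080 after the 17th (29 − 17).
Full months from March 2080 through April 2081 contribute their day counts.
Then 10 days into May 2081.
Total: 12 + 31 + 30 + 31 + 30 + 31 + 31 + 30 + 31 + 30 + 31 + 31 + 28 + 31 + 30 + 10 = 448.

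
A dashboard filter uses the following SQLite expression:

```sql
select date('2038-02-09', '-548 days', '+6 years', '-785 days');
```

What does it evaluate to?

Applying '-548 days' to 2038-02-09: counting 548 days back gives 2036-08-10.
Adding +6 years to 2036-08-10 gives 2042-08-10.
Applying '-785 days' to 2042-08-10: counting 785 days back gives 2040-06-16.

2040-06-16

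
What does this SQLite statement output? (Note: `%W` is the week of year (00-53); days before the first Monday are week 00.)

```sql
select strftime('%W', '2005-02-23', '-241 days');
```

First apply '-241 days': 2005-02-23 → 2004-06-27.
2004-06-27 is a Sunday. SQLite's %W counts Mondays since the year started; the result is 25.

25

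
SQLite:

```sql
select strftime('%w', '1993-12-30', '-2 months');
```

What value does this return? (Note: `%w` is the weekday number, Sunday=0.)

6

First apply '-2 months': 1993-12-30 → 1993-10-30.
1993-10-30 is a Saturday; with Sunday=0 that is 6.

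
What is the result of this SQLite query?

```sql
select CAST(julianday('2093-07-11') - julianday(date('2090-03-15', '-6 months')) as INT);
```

1395

Adding -6 months to 2090-03-15 gives 2089-09-15.
15 days remain in September 2089 after the 15th (30 − 15).
Full months from October 2089 through June 2093 contribute their day counts.
Then 11 days into July 2093.
Total: 15 + 31 + 30 + 31 + 31 + 28 + 31 + 30 + 31 + 30 + 31 + 31 + 30 + 31 + 30 + 31 + 31 + 28 + 31 + 30 + 31 + 30 + 31 + 31 + 30 + 31 + 30 + 31 + 31 + 29 + 31 + 30 + 31 + 30 + 31 + 31 + 30 + 31 + 30 + 31 + 31 + 28 + 31 + 30 + 31 + 30 + 11 = 1395.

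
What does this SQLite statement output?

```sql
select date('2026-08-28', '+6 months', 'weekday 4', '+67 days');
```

Adding +6 months to 2026-08-28 gives 2027-02-28.
`weekday 4` advances to the next Thursday; 2027-02-28 is a Sunday, so it moves forward to 2027-03-04.
Applying '+67 days' to 2027-03-04: counting 67 days forward gives 2027-05-10.

2027-05-10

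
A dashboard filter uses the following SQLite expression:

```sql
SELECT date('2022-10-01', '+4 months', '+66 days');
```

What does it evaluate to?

Adding +4 months to 2022-10-01 gives 2023-02-01.
Applying '+66 days' to 2023-02-01: counting 66 days forward gives 2023-04-08.

2023-04-08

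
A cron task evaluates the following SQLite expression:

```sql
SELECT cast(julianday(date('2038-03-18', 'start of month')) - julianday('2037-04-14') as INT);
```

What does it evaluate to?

`start of month` rewinds 2038-03-18 to 2038-03-01.
16 days remain in April 2037 after the 14th (30 − 14).
Full months from May 2037 through February 2038 contribute their day counts.
Then 1 day into March 2038.
Total: 16 + 31 + 30 + 31 + 31 + 30 + 31 + 30 + 31 + 31 + 28 + 1 = 321.

321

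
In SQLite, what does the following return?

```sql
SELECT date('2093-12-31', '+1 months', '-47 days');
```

Adding +1 month to 2093-12-31 gives 2094-01-31.
Applying '-47 days' to 2094-01-31: counting 47 days back gives 2093-12-15.

2093-12-15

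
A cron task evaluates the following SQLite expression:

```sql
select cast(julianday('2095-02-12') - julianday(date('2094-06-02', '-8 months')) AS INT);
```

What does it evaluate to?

Adding -8 months to 2094-06-02 gives 2093-10-02.
29 days remain in October 2093 after the 2nd (31 − 2).
Full months from November 2093 through January 2095 contribute their day counts.
Then 12 days into February 2095.
Total: 29 + 30 + 31 + 31 + 28 + 31 + 30 + 31 + 30 + 31 + 31 + 30 + 31 + 30 + 31 + 31 + 12 = 498.

498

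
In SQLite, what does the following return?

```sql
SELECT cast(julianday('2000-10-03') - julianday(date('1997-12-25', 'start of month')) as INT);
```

1037

`start of month` rewinds 1997-12-25 to 1997-12-01.
30 days remain in December 1997 after the 1st (31 − 1).
Full months from January 1998 through September 2000 contribute their day counts.
Then 3 days into October 2000.
Total: 30 + 31 + 28 + 31 + 30 + 31 + 30 + 31 + 31 + 30 + 31 + 30 + 31 + 31 + 28 + 31 + 30 + 31 + 30 + 31 + 31 + 30 + 31 + 30 + 31 + 31 + 29 + 31 + 30 + 31 + 30 + 31 + 31 + 30 + 3 = 1037.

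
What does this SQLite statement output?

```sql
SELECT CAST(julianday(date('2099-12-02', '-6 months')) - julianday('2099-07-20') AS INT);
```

Adding -6 months to 2099-12-02 gives 2099-06-02.
28 days remain in June 2099 after the 2nd (30 − 2).
Then 20 days into July 2099.
Total: 28 + 20 = 48.
The subtraction is earlier − later, so the result is −48 → -48.

-48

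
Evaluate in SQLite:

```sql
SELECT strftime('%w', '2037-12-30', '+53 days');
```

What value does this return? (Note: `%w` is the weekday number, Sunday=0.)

First apply '+53 days': 2037-12-30 → 2038-02-21.
2038-02-21 is a Sunday; with Sunday=0 that is 0.

0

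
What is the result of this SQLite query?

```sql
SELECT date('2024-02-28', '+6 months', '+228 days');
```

Adding +6 months to 2024-02-28 gives 2024-08-28.
Applying '+228 days' to 2024-08-28: counting 228 days forward gives 2025-04-13.

2025-04-13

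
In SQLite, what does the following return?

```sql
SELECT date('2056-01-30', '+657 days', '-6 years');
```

Applying '+657 days' to 2056-01-30: counting 657 days forward gives 2057-11-17.
Adding -6 years to 2057-11-17 gives 2051-11-17.

2051-11-17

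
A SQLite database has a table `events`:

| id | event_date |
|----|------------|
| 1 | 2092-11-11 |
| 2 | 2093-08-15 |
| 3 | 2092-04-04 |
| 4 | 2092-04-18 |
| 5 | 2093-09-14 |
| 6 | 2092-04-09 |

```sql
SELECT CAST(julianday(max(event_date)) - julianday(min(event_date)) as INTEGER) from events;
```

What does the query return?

528

MIN = 2092-04-04, MAX = 2093-09-14.
26 days remain in April 2092 after the 4th (30 − 4).
Full months from May 2092 through August 2093 contribute their day counts.
Then 14 days into September 2093.
Total: 26 + 31 + 30 + 31 + 31 + 30 + 31 + 30 + 31 + 31 + 28 + 31 + 30 + 31 + 30 + 31 + 31 + 14 = 528.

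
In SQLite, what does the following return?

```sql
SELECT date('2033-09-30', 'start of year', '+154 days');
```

`start of year` rewinds 2033-09-30 to 2033-01-01.
Applying '+154 days' to 2033-01-01: counting 154 days forward gives 2033-06-04.

2033-06-04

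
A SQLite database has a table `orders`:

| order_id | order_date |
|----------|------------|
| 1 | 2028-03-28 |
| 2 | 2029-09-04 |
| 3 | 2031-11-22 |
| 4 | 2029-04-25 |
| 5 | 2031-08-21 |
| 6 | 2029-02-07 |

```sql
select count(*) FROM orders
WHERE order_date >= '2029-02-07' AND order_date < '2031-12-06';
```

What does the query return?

5

Rows in [2029-02-07, 2031-12-06): 2029-09-04, 2031-11-22, 2029-04-25, 2031-08-21, 2029-02-07 → 5 rows.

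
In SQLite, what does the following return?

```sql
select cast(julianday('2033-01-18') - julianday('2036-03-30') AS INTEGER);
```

-1167

13 days remain in January 2033 after the 18th (31 − 18).
Full months from February 2033 through February 2036 contribute their day counts.
Then 30 days into March 2036.
Total: 13 + 28 + 31 + 30 + 31 + 30 + 31 + 31 + 30 + 31 + 30 + 31 + 31 + 28 + 31 + 30 + 31 + 30 + 31 + 31 + 30 + 31 + 30 + 31 + 31 + 28 + 31 + 30 + 31 + 30 + 31 + 31 + 30 + 31 + 30 + 31 + 31 + 29 + 30 = 1167.
The subtraction is earlier − later, so the result is −1167 → -1167.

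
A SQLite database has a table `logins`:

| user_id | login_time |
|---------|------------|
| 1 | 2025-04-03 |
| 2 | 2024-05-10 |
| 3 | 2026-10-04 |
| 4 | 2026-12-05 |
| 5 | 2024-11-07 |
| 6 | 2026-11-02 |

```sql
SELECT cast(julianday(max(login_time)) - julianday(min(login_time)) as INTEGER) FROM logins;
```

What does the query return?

939

MIN = 2024-05-10, MAX = 2026-12-05.
21 days remain in May 2024 after the 10th (31 − 10).
Full months from June 2024 through November 2026 contribute their day counts.
Then 5 days into December 2026.
Total: 21 + 30 + 31 + 31 + 30 + 31 + 30 + 31 + 31 + 28 + 31 + 30 + 31 + 30 + 31 + 31 + 30 + 31 + 30 + 31 + 31 + 28 + 31 + 30 + 31 + 30 + 31 + 31 + 30 + 31 + 30 + 5 = 939.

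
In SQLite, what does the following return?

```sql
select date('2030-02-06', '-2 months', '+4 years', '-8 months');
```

Adding -2 months to 2030-02-06 gives 2029-12-06.
Adding +4 years to 2029-12-06 gives 2033-12-06.
Adding -8 months to 2033-12-06 gives 2033-04-06.

2033-04-06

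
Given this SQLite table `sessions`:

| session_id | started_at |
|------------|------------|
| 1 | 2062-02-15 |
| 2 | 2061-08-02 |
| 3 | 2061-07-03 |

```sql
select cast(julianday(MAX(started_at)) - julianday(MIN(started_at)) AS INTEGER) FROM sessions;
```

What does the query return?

MIN = 2061-07-03, MAX = 2062-02-15.
28 days remain in July 2061 after the 3rd (31 − 3).
Full months from August 2061 through January 2062 contribute their day counts.
Then 15 days into February 2062.
Total: 28 + 31 + 30 + 31 + 30 + 31 + 31 + 15 = 227.

227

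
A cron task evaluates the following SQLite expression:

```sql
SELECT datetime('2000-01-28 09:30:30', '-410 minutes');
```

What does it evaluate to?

2000-01-28 02:40:30

410 minutes = 6h 50m; -410 minutes from 2000-01-28 09:30:30 is 2000-01-28 02:40:30.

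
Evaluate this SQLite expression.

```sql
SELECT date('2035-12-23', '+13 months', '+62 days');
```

Adding +13 months to 2035-12-23 gives 2037-01-23.
Applying '+62 days' to 2037-01-23: counting 62 days forward gives 2037-03-26.

2037-03-26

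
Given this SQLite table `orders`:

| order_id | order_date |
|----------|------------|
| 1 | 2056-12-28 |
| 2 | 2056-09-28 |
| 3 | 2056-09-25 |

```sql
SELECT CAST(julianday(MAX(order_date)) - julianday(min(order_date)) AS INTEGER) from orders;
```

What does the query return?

94

MIN = 2056-09-25, MAX = 2056-12-28.
5 days remain in September 2056 after the 25th (30 − 25).
October 2056: 31 days.
November 2056: 30 days.
Then 28 days into December 2056.
Total: 5 + 31 + 30 + 28 = 94.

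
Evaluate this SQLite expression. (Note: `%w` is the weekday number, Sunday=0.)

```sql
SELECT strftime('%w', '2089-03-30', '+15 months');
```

5

First apply '+15 months': 2089-03-30 → 2090-06-30.
2090-06-30 is a Friday; with Sunday=0 that is 5.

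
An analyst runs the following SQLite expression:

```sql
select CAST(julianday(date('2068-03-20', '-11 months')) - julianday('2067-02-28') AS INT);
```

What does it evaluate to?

51

Adding -11 months to 2068-03-20 gives 2067-04-20.
0 days remain in February 2067 after the 28th (28 − 28).
March 2067: 31 days.
Then 20 days into April 2067.
Total: 0 + 31 + 20 = 51.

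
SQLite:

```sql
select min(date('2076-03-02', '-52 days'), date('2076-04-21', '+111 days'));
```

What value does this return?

date('2076-03-02', '-52 days') → 2076-01-10.
date('2076-04-21', '+111 days') → 2076-08-10.
Earlier of the two is 2076-01-10.

2076-01-10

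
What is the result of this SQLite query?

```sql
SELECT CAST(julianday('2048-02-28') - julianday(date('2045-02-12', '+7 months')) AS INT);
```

899

Adding +7 months to 2045-02-12 gives 2045-09-12.
18 days remain in September 2045 after the 12th (30 − 12).
Full months from October 2045 through January 2048 contribute their day counts.
Then 28 days into February 2048.
Total: 18 + 31 + 30 + 31 + 31 + 28 + 31 + 30 + 31 + 30 + 31 + 31 + 30 + 31 + 30 + 31 + 31 + 28 + 31 + 30 + 31 + 30 + 31 + 31 + 30 + 31 + 30 + 31 + 31 + 28 = 899.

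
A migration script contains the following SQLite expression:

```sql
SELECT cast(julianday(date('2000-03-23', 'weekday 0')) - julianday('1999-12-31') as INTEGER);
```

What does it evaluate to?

86

`weekday 0` advances to the next Sunday; 2000-03-23 is a Thursday, so it moves forward to 2000-03-26.
0 days remain in December 1999 after the 31st (31 − 31).
January 2000: 31 days.
February 2000: 29 days (leap year).
Then 26 days into March 2000.
Total: 0 + 31 + 29 + 26 = 86.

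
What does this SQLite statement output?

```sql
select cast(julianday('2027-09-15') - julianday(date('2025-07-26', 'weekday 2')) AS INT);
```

`weekday 2` advances to the next Tuesday; 2025-07-26 is a Saturday, so it moves forward to 2025-07-29.
2 days remain in July 2025 after the 29th (31 − 29).
Full months from August 2025 through August 2027 contribute their day counts.
Then 15 days into September 2027.
Total: 2 + 31 + 30 + 31 + 30 + 31 + 31 + 28 + 31 + 30 + 31 + 30 + 31 + 31 + 30 + 31 + 30 + 31 + 31 + 28 + 31 + 30 + 31 + 30 + 31 + 31 + 15 = 778.

778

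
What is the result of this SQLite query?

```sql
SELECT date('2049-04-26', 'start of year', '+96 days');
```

2049-04-07

`start of year` rewinds 2049-04-26 to 2049-01-01.
Applying '+96 days' to 2049-01-01: counting 96 days forward gives 2049-04-07.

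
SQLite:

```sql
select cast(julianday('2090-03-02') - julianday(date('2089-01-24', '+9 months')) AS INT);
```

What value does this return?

129

Adding +9 months to 2089-01-24 gives 2089-10-24.
7 days remain in October 2089 after the 24th (31 − 24).
November 2089: 30 days.
December 2089: 31 days.
January 2090: 31 days.
February 2090: 28 days.
Then 2 days into March 2090.
Total: 7 + 30 + 31 + 31 + 28 + 2 = 129.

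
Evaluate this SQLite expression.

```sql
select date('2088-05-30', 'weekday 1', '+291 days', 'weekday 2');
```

2089-03-22

`weekday 1` advances to the next Monday; 2088-05-30 is a Sunday, so it moves forward to 2088-05-31.
Applying '+291 days' to 2088-05-31: counting 291 days forward gives 2089-03-18.
`weekday 2` advances to the next Tuesday; 2089-03-18 is a Friday, so it moves forward to 2089-03-22.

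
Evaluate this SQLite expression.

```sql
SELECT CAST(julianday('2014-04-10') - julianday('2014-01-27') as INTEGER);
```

73

4 days remain in January 2014 after the 27th (31 − 27).
February 2014: 28 days.
March 2014: 31 days.
Then 10 days into April 2014.
Total: 4 + 28 + 31 + 10 = 73.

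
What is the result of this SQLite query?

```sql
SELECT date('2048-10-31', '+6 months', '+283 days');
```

2050-02-08

Adding +6 months to 2048-10-31 targets 2049-04-31. April 2049 has only 30 days, so SQLite normalizes the 1-day overflow forward to 2049-05-01.
Applying '+283 days' to 2049-05-01: counting 283 days forward gives 2050-02-08.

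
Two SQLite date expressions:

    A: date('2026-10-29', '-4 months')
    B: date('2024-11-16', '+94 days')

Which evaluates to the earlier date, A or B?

B

A = 2026-06-29.
B = 2025-02-18.
B is earlier.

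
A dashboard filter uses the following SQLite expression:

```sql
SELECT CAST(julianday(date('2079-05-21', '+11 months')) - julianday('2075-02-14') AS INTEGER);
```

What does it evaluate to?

Adding +11 months to 2079-05-21 gives 2080-04-21.
14 days remain in February 2075 after the 14th (28 − 14).
Full months from March 2075 through March 2080 contribute their day counts.
Then 21 days into April 2080.
Total: 14 + 31 + 30 + 31 + 30 + 31 + 31 + 30 + 31 + 30 + 31 + 31 + 29 + 31 + 30 + 31 + 30 + 31 + 31 + 30 + 31 + 30 + 31 + 31 + 28 + 31 + 30 + 31 + 30 + 31 + 31 + 30 + 31 + 30 + 31 + 31 + 28 + 31 + 30 + 31 + 30 + 31 + 31 + 30 + 31 + 30 + 31 + 31 + 28 + 31 + 30 + 31 + 30 + 31 + 31 + 30 + 31 + 30 + 31 + 31 + 29 + 31 + 21 = 1893.

1893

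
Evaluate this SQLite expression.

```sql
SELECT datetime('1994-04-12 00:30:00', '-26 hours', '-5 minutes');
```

1994-04-10 22:25:00

-26 hours from 1994-04-12 00:30:00 is 1994-04-10 22:30:00 (crosses midnight).
-5 minutes from 1994-04-10 22:30:00 is 1994-04-10 22:25:00.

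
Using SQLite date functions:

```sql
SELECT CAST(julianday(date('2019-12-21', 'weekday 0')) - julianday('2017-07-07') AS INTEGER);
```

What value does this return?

`weekday 0` advances to the next Sunday; 2019-12-21 is a Saturday, so it moves forward to 2019-12-22.
24 days remain in July 2017 after the 7th (31 − 7).
Full months from August 2017 through November 2019 contribute their day counts.
Then 22 days into December 2019.
Total: 24 + 31 + 30 + 31 + 30 + 31 + 31 + 28 + 31 + 30 + 31 + 30 + 31 + 31 + 30 + 31 + 30 + 31 + 31 + 28 + 31 + 30 + 31 + 30 + 31 + 31 + 30 + 31 + 30 + 22 = 898.

898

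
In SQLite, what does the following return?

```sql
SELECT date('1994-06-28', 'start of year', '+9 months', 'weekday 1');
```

`start of year` rewinds 1994-06-28 to 1994-01-01.
Adding +9 months to 1994-01-01 gives 1994-10-01.
`weekday 1` advances to the next Monday; 1994-10-01 is a Saturday, so it moves forward to 1994-10-03.

1994-10-03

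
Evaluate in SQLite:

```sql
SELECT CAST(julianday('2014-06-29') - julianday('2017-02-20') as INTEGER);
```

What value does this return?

1 day remains in June 2014 after the 29th (30 − 29).
Full months from July 2014 through January 2017 contribute their day counts.
Then 20 days into February 2017.
Total: 1 + 31 + 31 + 30 + 31 + 30 + 31 + 31 + 28 + 31 + 30 + 31 + 30 + 31 + 31 + 30 + 31 + 30 + 31 + 31 + 29 + 31 + 30 + 31 + 30 + 31 + 31 + 30 + 31 + 30 + 31 + 31 + 20 = 967.
The subtraction is earlier − later, so the result is −967 → -967.

-967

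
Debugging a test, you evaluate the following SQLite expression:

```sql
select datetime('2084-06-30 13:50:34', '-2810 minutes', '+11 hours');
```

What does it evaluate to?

2084-06-29 02:00:34

2810 minutes = 46h 50m; -2810 minutes from 2084-06-30 13:50:34 is 2084-06-28 15:00:34 (crosses midnight).
+11 hours from 2084-06-28 15:00:34 is 2084-06-29 02:00:34 (crosses midnight).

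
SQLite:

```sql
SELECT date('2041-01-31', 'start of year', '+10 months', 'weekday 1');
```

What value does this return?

2041-11-04

`start of year` rewinds 2041-01-31 to 2041-01-01.
Adding +10 months to 2041-01-01 gives 2041-11-01.
`weekday 1` advances to the next Monday; 2041-11-01 is a Friday, so it moves forward to 2041-11-04.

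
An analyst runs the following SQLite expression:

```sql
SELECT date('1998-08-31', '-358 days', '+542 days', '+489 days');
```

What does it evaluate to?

Applying '-358 days' to 1998-08-31: counting 358 days back gives 1997-09-07.
Applying '+542 days' to 1997-09-07: counting 542 days forward gives 1999-03-03.
Applying '+489 days' to 1999-03-03: counting 489 days forward gives 2000-07-04.

2000-07-04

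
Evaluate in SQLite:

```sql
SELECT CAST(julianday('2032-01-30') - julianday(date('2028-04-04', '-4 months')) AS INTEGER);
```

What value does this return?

1518

Adding -4 months to 2028-04-04 gives 2027-12-04.
27 days remain in December 2027 after the 4th (31 − 4).
Full months from January 2028 through December 2031 contribute their day counts.
Then 30 days into January 2032.
Total: 27 + 31 + 29 + 31 + 30 + 31 + 30 + 31 + 31 + 30 + 31 + 30 + 31 + 31 + 28 + 31 + 30 + 31 + 30 + 31 + 31 + 30 + 31 + 30 + 31 + 31 + 28 + 31 + 30 + 31 + 30 + 31 + 31 + 30 + 31 + 30 + 31 + 31 + 28 + 31 + 30 + 31 + 30 + 31 + 31 + 30 + 31 + 30 + 31 + 30 = 1518.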